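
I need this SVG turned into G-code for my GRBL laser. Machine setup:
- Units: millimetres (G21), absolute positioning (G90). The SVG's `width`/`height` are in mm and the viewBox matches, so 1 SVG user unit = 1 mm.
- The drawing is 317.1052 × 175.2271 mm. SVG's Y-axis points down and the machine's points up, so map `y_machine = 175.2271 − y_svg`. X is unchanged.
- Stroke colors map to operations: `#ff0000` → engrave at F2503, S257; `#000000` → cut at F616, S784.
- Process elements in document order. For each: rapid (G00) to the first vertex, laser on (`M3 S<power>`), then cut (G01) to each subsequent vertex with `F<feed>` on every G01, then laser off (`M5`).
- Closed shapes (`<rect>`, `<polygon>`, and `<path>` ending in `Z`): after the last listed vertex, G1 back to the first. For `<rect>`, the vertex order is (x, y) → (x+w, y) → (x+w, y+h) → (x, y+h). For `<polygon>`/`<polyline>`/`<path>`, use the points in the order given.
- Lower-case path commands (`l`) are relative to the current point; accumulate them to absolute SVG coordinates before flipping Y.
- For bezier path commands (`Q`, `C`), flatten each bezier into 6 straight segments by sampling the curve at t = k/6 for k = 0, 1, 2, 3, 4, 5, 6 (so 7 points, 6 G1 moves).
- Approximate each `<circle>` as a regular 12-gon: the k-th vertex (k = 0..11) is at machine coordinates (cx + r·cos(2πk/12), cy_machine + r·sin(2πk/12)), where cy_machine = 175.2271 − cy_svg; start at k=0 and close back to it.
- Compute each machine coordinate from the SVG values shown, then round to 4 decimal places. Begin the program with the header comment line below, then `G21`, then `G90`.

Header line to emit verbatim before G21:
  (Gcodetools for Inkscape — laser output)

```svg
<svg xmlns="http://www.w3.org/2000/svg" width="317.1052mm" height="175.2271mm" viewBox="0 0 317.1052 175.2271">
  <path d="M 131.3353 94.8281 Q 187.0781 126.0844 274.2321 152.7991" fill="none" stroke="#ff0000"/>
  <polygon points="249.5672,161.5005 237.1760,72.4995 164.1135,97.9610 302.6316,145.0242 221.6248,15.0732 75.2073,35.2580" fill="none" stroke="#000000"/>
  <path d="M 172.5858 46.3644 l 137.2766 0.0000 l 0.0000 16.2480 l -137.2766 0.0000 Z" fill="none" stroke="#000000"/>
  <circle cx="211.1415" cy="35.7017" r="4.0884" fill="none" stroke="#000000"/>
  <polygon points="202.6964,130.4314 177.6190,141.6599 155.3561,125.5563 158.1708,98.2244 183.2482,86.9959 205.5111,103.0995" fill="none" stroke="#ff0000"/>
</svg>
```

(Gcodetools for Inkscape — laser output)
G21
G90
G00 X131.3353 Y80.3990
M3 S257
G01 X150.7888 Y70.1064 F2503
G01 X171.9873 Y60.0661 F2503
G01 X194.9309 Y50.2781 F2503
G01 X219.6196 Y40.7424 F2503
G01 X246.0533 Y31.4591 F2503
G01 X274.2321 Y22.4280 F2503
M5
G00 X249.5672 Y13.7266
M3 S784
G01 X237.1760 Y102.7276 F616
G01 X164.1135 Y77.2661 F616
G01 X302.6316 Y30.2029 F616
G01 X221.6248 Y160.1539 F616
G01 X75.2073 Y139.9691 F616
G01 X249.5672 Y13.7266 F616
M5
G00 X172.5858 Y128.8627
M3 S784
G01 X309.8624 Y128.8627 F616
G01 X309.8624 Y112.6147 F616
G01 X172.5858 Y112.6147 F616
G01 X172.5858 Y128.8627 F616
M5
G00 X215.2299 Y139.5254
M3 S784
G01 X214.6822 Y141.5696 F616
G01 X213.1857 Y143.0661 F616
G01 X211.1415 Y143.6138 F616
G01 X209.0973 Y143.0661 F616
G01 X207.6008 Y141.5696 F616
G01 X207.0531 Y139.5254 F616
G01 X207.6008 Y137.4812 F616
G01 X209.0973 Y135.9847 F616
G01 X211.1415 Y135.4370 F616
G01 X213.1857 Y135.9847 F616
G01 X214.6822 Y137.4812 F616
G01 X215.2299 Y139.5254 F616
M5
G00 X202.6964 Y44.7957
M3 S257
G01 X177.6190 Y33.5672 F2503
G01 X155.3561 Y49.6708 F2503
G01 X158.1708 Y77.0027 F2503
G01 X183.2482 Y88.2312 F2503
G01 X205.5111 Y72.1276 F2503
G01 X202.6964 Y44.7957 F2503
M5

1 u = 1 mm; y_m = 175.2271 − y.

[1] `<path>` quadratic bezier, #ff0000→engrave S257 F2503: (131.3353,80.3990) → (150.7888,70.1064) → (171.9873,60.0661) → (194.9309,50.2781) → (219.6196,40.7424) → (246.0533,31.4591) → (274.2321,22.4280)

[2] `<polygon>` closed polygon, #000000→cut S784 F616: (249.5672,13.7266) → (237.1760,102.7276) → (164.1135,77.2661) → (302.6316,30.2029) → (221.6248,160.1539) → (75.2073,139.9691) → (249.5672,13.7266) (closed)

[3] `<path>` rectangle, #000000→cut S784 F616: (172.5858,128.8627) → (309.8624,128.8627) → (309.8624,112.6147) → (172.5858,112.6147) → (172.5858,128.8627) (closed)

[4] `<circle>` circle, #000000→cut S784 F616: (215.2299,139.5254) → (214.6822,141.5696) → (213.1857,143.0661) → (211.1415,143.6138) → (209.0973,143.0661) → (207.6008,141.5696) → (207.0531,139.5254) → (207.6008,137.4812) → (209.0973,135.9847) → (211.1415,135.4370) → (213.1857,135.9847) → (214.6822,137.4812) → (215.2299,139.5254) (closed)

[5] `<polygon>` regular polygon, #ff0000→engrave S257 F2503: (202.6964,44.7957) → (177.6190,33.5672) → (155.3561,49.6708) → (158.1708,77.0027) → (183.2482,88.2312) → (205.5111,72.1276) → (202.6964,44.7957) (closed)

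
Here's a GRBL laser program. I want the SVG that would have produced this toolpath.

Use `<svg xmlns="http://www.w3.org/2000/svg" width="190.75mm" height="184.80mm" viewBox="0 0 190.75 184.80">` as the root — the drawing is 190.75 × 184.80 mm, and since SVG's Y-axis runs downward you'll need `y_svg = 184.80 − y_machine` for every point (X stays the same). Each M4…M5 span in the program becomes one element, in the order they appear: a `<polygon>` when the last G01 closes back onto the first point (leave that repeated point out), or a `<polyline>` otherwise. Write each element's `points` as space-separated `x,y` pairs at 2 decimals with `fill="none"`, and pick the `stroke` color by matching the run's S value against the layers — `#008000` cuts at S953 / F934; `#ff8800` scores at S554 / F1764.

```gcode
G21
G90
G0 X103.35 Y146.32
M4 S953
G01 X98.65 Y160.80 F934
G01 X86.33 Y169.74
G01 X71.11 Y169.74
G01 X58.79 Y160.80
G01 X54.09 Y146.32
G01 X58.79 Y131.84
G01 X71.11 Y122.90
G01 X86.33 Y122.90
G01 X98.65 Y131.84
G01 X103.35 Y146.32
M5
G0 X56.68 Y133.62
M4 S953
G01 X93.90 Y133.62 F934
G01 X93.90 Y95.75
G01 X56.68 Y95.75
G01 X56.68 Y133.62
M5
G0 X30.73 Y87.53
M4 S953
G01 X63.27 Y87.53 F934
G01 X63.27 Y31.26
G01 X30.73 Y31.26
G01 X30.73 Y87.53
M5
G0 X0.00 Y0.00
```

<svg xmlns="http://www.w3.org/2000/svg" width="190.75mm" height="184.80mm" viewBox="0 0 190.75 184.80">
  <polygon points="103.35,38.48 98.65,24.00 86.33,15.06 71.11,15.06 58.79,24.00 54.09,38.48 58.79,52.96 71.11,61.90 86.33,61.90 98.65,52.96" fill="none" stroke="#008000"/>
  <polygon points="56.68,51.18 93.90,51.18 93.90,89.05 56.68,89.05" fill="none" stroke="#008000"/>
  <polygon points="30.73,97.27 63.27,97.27 63.27,153.54 30.73,153.54" fill="none" stroke="#008000"/>
</svg>

Machine Y-up, SVG Y-down with viewBox height 184.80, so y_svg = 184.80 − y_machine; X carries over. Every run uses S953, so all elements get stroke `#008000` (cut).

Run 1: The run returns to its start, so emit a `<polygon>` with points (Y-flipped): 103.35,38.48 98.65,24.00 86.33,15.06 71.11,15.06 58.79,24.00 54.09,38.48 58.79,52.96 71.11,61.90 86.33,61.90 98.65,52.96.

Run 2: The run returns to its start, so emit a `<polygon>` with points (Y-flipped): 56.68,51.18 93.90,51.18 93.90,89.05 56.68,89.05.

Run 3: The run returns to its start, so emit a `<polygon>` with points (Y-flipped): 30.73,97.27 63.27,97.27 63.27,153.54 30.73,153.54.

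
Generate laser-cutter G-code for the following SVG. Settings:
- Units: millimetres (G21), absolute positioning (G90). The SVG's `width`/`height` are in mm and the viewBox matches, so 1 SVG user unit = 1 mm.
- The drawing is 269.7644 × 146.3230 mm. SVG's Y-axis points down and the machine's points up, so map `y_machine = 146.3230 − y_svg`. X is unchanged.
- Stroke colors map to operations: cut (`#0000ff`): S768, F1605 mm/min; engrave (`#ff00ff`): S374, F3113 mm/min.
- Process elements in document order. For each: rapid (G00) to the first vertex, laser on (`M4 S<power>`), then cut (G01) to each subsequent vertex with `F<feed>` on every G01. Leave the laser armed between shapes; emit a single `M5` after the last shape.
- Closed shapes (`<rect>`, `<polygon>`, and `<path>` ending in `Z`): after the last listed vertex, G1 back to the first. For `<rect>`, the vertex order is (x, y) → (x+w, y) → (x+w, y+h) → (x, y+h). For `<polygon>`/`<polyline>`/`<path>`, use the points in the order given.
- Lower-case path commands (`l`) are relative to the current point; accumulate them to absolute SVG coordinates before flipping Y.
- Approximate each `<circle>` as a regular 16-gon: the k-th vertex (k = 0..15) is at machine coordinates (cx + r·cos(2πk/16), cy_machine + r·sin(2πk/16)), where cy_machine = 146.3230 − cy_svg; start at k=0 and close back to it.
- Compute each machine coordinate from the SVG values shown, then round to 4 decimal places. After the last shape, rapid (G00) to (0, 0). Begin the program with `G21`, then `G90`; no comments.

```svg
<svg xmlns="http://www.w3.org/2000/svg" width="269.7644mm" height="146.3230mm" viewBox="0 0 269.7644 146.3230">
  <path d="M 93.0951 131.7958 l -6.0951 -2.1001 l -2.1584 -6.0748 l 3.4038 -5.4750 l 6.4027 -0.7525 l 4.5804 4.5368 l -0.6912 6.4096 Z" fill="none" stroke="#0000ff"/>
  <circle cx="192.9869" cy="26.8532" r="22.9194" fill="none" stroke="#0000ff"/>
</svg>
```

Since the viewBox matches the mm dimensions, user units are millimetres directly. The only transform is the Y-flip y_m = 146.3230 − y_svg.

Shape 1 is a regular polygon drawn with `<path>`. Its stroke #0000ff means cut at S768, F1605. After flipping Y the toolpath is (93.0951,14.5272) → (87.0000,16.6273) → (84.8416,22.7021) → (88.2454,28.1771) → (94.6481,28.9296) → (99.2285,24.3928) → (98.5373,17.9832) → (93.0951,14.5272), returning to the start.

Shape 2 is a circle drawn with `<circle>`. Its stroke #0000ff means cut at S768, F1605. After flipping Y the toolpath is (215.9063,119.4698) → (214.1617,128.2407) → (209.1934,135.6763) → (201.7578,140.6446) → (192.9869,142.3892) → (184.2160,140.6446) → (176.7804,135.6763) → (171.8121,128.2407) → (170.0675,119.4698) → (171.8121,110.6989) → (176.7804,103.2633) → (184.2160,98.2950) → (192.9869,96.5504) → (201.7578,98.2950) → (209.1934,103.2633) → (214.1617,110.6989) → (215.9063,119.4698), returning to the start.

G21
G90
G00 X93.0951 Y14.5272
M4 S768
G01 X87.0000 Y16.6273 F1605
G01 X84.8416 Y22.7021 F1605
G01 X88.2454 Y28.1771 F1605
G01 X94.6481 Y28.9296 F1605
G01 X99.2285 Y24.3928 F1605
G01 X98.5373 Y17.9832 F1605
G01 X93.0951 Y14.5272 F1605
G00 X215.9063 Y119.4698
M4 S768
G01 X214.1617 Y128.2407 F1605
G01 X209.1934 Y135.6763 F1605
G01 X201.7578 Y140.6446 F1605
G01 X192.9869 Y142.3892 F1605
G01 X184.2160 Y140.6446 F1605
G01 X176.7804 Y135.6763 F1605
G01 X171.8121 Y128.2407 F1605
G01 X170.0675 Y119.4698 F1605
G01 X171.8121 Y110.6989 F1605
G01 X176.7804 Y103.2633 F1605
G01 X184.2160 Y98.2950 F1605
G01 X192.9869 Y96.5504 F1605
G01 X201.7578 Y98.2950 F1605
G01 X209.1934 Y103.2633 F1605
G01 X214.1617 Y110.6989 F1605
G01 X215.9063 Y119.4698 F1605
M5
G00 X0.0000 Y0.0000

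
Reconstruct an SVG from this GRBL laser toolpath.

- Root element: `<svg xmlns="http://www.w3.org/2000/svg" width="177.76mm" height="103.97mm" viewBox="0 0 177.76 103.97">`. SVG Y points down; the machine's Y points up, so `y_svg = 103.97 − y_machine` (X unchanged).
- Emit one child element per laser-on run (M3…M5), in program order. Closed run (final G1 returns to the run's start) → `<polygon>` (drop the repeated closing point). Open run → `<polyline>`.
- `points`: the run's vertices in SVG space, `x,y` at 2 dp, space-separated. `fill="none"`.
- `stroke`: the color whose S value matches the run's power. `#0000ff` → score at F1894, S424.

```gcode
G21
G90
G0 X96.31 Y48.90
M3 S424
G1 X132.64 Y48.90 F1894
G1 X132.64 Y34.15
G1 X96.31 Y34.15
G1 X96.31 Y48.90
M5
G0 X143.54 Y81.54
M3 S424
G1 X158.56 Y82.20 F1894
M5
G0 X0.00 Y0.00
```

<svg xmlns="http://www.w3.org/2000/svg" width="177.76mm" height="103.97mm" viewBox="0 0 177.76 103.97">
  <polygon points="96.31,55.07 132.64,55.07 132.64,69.82 96.31,69.82" fill="none" stroke="#0000ff"/>
  <polyline points="143.54,22.43 158.56,21.77" fill="none" stroke="#0000ff"/>
</svg>

y_svg = 103.97 − y_m. Every run uses S424, so all elements get stroke `#0000ff` (score).

[1] closed run; points: 96.31,55.07 132.64,55.07 132.64,69.82 96.31,69.82

[2] open run; points: 143.54,22.43 158.56,21.77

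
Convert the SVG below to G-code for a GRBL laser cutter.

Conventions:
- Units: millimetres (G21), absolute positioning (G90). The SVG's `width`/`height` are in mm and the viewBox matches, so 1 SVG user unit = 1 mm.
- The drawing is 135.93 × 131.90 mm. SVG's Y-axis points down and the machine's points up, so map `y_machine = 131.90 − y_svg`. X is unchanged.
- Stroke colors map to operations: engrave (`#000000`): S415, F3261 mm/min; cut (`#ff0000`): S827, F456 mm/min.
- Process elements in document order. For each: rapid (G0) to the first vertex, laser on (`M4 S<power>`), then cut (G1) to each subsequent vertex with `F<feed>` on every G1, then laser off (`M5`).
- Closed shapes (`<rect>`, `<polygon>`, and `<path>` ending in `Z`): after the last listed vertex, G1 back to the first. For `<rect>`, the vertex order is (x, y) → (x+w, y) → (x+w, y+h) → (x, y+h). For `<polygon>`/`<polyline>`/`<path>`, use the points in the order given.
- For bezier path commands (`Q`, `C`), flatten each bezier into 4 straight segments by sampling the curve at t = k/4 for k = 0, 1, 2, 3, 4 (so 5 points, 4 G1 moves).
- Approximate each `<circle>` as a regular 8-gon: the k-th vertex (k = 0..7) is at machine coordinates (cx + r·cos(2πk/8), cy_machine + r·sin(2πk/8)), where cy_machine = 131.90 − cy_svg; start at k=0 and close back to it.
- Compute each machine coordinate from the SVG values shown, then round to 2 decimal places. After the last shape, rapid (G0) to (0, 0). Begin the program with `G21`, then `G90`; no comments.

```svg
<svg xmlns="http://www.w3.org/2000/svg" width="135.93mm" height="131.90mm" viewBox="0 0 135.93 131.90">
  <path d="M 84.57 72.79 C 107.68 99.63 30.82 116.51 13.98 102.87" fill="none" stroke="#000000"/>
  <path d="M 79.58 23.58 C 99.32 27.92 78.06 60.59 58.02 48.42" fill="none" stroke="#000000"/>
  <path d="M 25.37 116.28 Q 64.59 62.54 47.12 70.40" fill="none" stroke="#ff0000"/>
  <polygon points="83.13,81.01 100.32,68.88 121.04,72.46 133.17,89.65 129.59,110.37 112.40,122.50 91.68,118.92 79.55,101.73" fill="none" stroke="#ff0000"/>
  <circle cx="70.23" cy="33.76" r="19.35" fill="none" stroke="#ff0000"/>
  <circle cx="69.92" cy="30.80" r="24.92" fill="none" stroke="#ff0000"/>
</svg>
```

viewBox `0 0 135.93 131.90` with mm width/height → 1 unit = 1 mm. Flip: y_m = 131.90 − y_svg.

**Shape 1** — `<path>` cubic bezier, stroke `#000000` → engrave (S415, F3261). Control points (SVG): P0=(84.57,72.79), P1=(107.68,99.63), P2=(30.82,116.51), P3=(13.98,102.87); sampled at t=k/4. Machine vertices: (84.57,59.11) → (85.66,41.17) → (64.26,28.89) → (35.36,24.20) → (13.98,29.03). Open path.

**Shape 2** — `<path>` cubic bezier, stroke `#000000` → engrave (S415, F3261). Control points (SVG): P0=(79.58,23.58), P1=(99.32,27.92), P2=(78.06,60.59), P3=(58.02,48.42); sampled at t=k/4. Machine vertices: (79.58,108.32) → (87.36,100.90) → (83.72,89.71) → (72.62,81.62) → (58.02,83.48). Open path.

**Shape 3** — `<path>` quadratic bezier, stroke `#ff0000` → cut (S827, F456). Control points (SVG): P0=(25.37,116.28), P1=(64.59,62.54), P2=(47.12,70.40); sampled at t=k/4. Machine vertices: (25.37,15.62) → (41.44,38.64) → (50.42,53.96) → (52.31,61.58) → (47.12,61.50). Open path.

**Shape 4** — `<polygon>` regular polygon, stroke `#ff0000` → cut (S827, F456). Machine vertices: (83.13,50.89) → (100.32,63.02) → (121.04,59.44) → (133.17,42.25) → (129.59,21.53) → (112.40,9.40) → (91.68,12.98) → (79.55,30.17) → (83.13,50.89). Closed: final G1 returns to the first vertex.

**Shape 5** — `<circle>` circle, stroke `#ff0000` → cut (S827, F456). Machine vertices: (89.58,98.14) → (83.91,111.82) → (70.23,117.49) → (56.55,111.82) → (50.88,98.14) → (56.55,84.46) → (70.23,78.79) → (83.91,84.46) → (89.58,98.14). Closed: final G1 returns to the first vertex.

**Shape 6** — `<circle>` circle, stroke `#ff0000` → cut (S827, F456). Machine vertices: (94.84,101.10) → (87.54,118.72) → (69.92,126.02) → (52.30,118.72) → (45.00,101.10) → (52.30,83.48) → (69.92,76.18) → (87.54,83.48) → (94.84,101.10). Closed: final G1 returns to the first vertex.

G21
G90
G0 X84.57 Y59.11
M4 S415
G1 X85.66 Y41.17 F3261
G1 X64.26 Y28.89 F3261
G1 X35.36 Y24.20 F3261
G1 X13.98 Y29.03 F3261
M5
G0 X79.58 Y108.32
M4 S415
G1 X87.36 Y100.90 F3261
G1 X83.72 Y89.71 F3261
G1 X72.62 Y81.62 F3261
G1 X58.02 Y83.48 F3261
M5
G0 X25.37 Y15.62
M4 S827
G1 X41.44 Y38.64 F456
G1 X50.42 Y53.96 F456
G1 X52.31 Y61.58 F456
G1 X47.12 Y61.50 F456
M5
G0 X83.13 Y50.89
M4 S827
G1 X100.32 Y63.02 F456
G1 X121.04 Y59.44 F456
G1 X133.17 Y42.25 F456
G1 X129.59 Y21.53 F456
G1 X112.40 Y9.40 F456
G1 X91.68 Y12.98 F456
G1 X79.55 Y30.17 F456
G1 X83.13 Y50.89 F456
M5
G0 X89.58 Y98.14
M4 S827
G1 X83.91 Y111.82 F456
G1 X70.23 Y117.49 F456
G1 X56.55 Y111.82 F456
G1 X50.88 Y98.14 F456
G1 X56.55 Y84.46 F456
G1 X70.23 Y78.79 F456
G1 X83.91 Y84.46 F456
G1 X89.58 Y98.14 F456
M5
G0 X94.84 Y101.10
M4 S827
G1 X87.54 Y118.72 F456
G1 X69.92 Y126.02 F456
G1 X52.30 Y118.72 F456
G1 X45.00 Y101.10 F456
G1 X52.30 Y83.48 F456
G1 X69.92 Y76.18 F456
G1 X87.54 Y83.48 F456
G1 X94.84 Y101.10 F456
M5
G0 X0.00 Y0.00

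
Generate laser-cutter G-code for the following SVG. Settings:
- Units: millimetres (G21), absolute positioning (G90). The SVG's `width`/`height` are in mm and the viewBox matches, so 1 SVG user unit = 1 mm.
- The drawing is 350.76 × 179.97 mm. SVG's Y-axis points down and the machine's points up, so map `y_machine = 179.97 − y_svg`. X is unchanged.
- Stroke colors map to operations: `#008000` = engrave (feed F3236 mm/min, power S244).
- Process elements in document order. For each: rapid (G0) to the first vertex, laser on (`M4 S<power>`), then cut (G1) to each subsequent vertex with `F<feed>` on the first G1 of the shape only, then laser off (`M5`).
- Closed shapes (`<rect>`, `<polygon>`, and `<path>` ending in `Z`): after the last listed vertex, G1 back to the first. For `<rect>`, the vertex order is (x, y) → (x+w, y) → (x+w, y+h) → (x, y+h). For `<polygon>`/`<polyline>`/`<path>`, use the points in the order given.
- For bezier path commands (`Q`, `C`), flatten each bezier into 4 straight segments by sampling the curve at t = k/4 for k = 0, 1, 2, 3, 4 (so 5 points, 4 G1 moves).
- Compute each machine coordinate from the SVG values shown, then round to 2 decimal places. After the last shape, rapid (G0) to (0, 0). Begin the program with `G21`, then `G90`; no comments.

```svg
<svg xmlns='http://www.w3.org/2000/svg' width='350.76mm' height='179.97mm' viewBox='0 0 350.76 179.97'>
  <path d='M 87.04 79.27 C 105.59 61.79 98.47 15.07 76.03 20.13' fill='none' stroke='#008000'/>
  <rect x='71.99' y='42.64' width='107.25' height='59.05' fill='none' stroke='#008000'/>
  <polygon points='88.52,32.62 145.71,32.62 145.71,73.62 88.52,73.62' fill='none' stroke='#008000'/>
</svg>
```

G21
G90
G0 X87.04 Y100.70
M4 S244
G1 X96.30 Y118.03 F3236
G1 X96.91 Y138.72
G1 X89.83 Y155.19
G1 X76.03 Y159.84
M5
G0 X71.99 Y137.33
M4 S244
G1 X179.24 Y137.33 F3236
G1 X179.24 Y78.28
G1 X71.99 Y78.28
G1 X71.99 Y137.33
M5
G0 X88.52 Y147.35
M4 S244
G1 X145.71 Y147.35 F3236
G1 X145.71 Y106.35
G1 X88.52 Y106.35
G1 X88.52 Y147.35
M5
G0 X0.00 Y0.00

viewBox `0 0 350.76 179.97` with mm width/height → 1 unit = 1 mm. Flip: y_m = 179.97 − y_svg.

**Shape 1** — `<path>` cubic bezier, stroke `#008000` → engrave (S244, F3236). Control points (SVG): P0=(87.04,79.27), P1=(105.59,61.79), P2=(98.47,15.07), P3=(76.03,20.13); sampled at t=k/4. Machine vertices: (87.04,100.70) → (96.30,118.03) → (96.91,138.72) → (89.83,155.19) → (76.03,159.84). Open path.

**Shape 2** — `<rect>` rectangle, stroke `#008000` → engrave (S244, F3236). Machine vertices: (71.99,137.33) → (179.24,137.33) → (179.24,78.28) → (71.99,78.28) → (71.99,137.33). Closed: final G1 returns to the first vertex.

**Shape 3** — `<polygon>` rectangle, stroke `#008000` → engrave (S244, F3236). Machine vertices: (88.52,147.35) → (145.71,147.35) → (145.71,106.35) → (88.52,106.35) → (88.52,147.35). Closed: final G1 returns to the first vertex.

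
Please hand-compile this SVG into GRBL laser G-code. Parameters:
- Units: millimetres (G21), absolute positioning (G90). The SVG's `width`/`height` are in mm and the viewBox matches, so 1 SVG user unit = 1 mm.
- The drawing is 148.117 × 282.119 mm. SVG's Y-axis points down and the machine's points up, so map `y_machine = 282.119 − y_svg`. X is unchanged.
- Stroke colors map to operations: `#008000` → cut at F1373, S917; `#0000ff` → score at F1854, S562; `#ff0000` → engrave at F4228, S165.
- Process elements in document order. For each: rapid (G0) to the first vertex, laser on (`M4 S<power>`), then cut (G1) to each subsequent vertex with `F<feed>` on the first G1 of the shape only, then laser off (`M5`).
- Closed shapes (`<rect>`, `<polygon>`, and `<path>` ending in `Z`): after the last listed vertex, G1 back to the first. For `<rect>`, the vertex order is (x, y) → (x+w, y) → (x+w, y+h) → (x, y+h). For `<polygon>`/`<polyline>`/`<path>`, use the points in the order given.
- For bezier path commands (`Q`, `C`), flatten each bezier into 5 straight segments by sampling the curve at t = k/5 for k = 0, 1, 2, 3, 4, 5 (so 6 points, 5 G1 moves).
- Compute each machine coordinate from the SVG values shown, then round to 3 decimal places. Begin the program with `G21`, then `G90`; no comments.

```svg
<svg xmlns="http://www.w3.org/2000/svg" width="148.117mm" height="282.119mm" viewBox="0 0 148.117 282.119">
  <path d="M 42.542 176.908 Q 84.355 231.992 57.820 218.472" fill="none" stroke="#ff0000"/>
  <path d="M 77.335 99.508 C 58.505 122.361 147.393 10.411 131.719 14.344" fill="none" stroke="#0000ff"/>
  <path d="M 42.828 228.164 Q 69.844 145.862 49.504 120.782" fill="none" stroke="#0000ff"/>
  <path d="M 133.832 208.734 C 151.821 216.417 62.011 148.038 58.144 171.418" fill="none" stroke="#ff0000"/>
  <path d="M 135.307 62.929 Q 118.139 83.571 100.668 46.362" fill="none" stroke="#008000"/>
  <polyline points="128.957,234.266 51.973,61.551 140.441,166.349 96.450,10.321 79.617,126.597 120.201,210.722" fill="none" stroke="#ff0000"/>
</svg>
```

G21
G90
G0 X42.542 Y105.211
M4 S165
G1 X56.533 Y85.922 F4228
G1 X65.057 Y72.120
G1 X68.112 Y63.808
G1 X65.700 Y60.983
G1 X57.820 Y63.647
M5
G0 X77.335 Y182.611
M4 S562
G1 X77.265 Y183.070 F1854
G1 X92.858 Y203.849
G1 X113.924 Y232.915
G1 X130.274 Y258.234
G1 X131.719 Y267.775
M5
G0 X42.828 Y53.955
M4 S562
G1 X51.740 Y84.587 F1854
G1 X56.864 Y110.641
G1 X58.199 Y132.117
G1 X55.746 Y149.016
G1 X49.504 Y161.337
M5
G0 X133.832 Y73.385
M4 S165
G1 X133.239 Y76.560 F4228
G1 X116.075 Y89.935
G1 X91.638 Y105.453
G1 X69.227 Y115.060
G1 X58.144 Y110.701
M5
G0 X135.307 Y219.190
M4 S917
G1 X128.428 Y213.247 F1373
G1 X121.524 Y211.933
G1 X114.596 Y215.246
G1 X107.644 Y223.187
G1 X100.668 Y235.757
M5
G0 X128.957 Y47.853
M4 S165
G1 X51.973 Y220.568 F4228
G1 X140.441 Y115.770
G1 X96.450 Y271.798
G1 X79.617 Y155.522
G1 X120.201 Y71.397
M5

viewBox `0 0 148.117 282.119` with mm width/height → 1 unit = 1 mm. Flip: y_m = 282.119 − y_svg.

**Shape 1** — `<path>` quadratic bezier, stroke `#ff0000` → engrave (S165, F4228). Control points (SVG): P0=(42.542,176.908), P1=(84.355,231.992), P2=(57.820,218.472); sampled at t=k/5. Machine vertices: (42.542,105.211) → (56.533,85.922) → (65.057,72.120) → (68.112,63.808) → (65.700,60.983) → (57.820,63.647). Open path.

**Shape 2** — `<path>` cubic bezier, stroke `#0000ff` → score (S562, F1854). Control points (SVG): P0=(77.335,99.508), P1=(58.505,122.361), P2=(147.393,10.411), P3=(131.719,14.344); sampled at t=k/5. Machine vertices: (77.335,182.611) → (77.265,183.070) → (92.858,203.849) → (113.924,232.915) → (130.274,258.234) → (131.719,267.775). Open path.

**Shape 3** — `<path>` quadratic bezier, stroke `#0000ff` → score (S562, F1854). Control points (SVG): P0=(42.828,228.164), P1=(69.844,145.862), P2=(49.504,120.782); sampled at t=k/5. Machine vertices: (42.828,53.955) → (51.740,84.587) → (56.864,110.641) → (58.199,132.117) → (55.746,149.016) → (49.504,161.337). Open path.

**Shape 4** — `<path>` cubic bezier, stroke `#ff0000` → engrave (S165, F4228). Control points (SVG): P0=(133.832,208.734), P1=(151.821,216.417), P2=(62.011,148.038), P3=(58.144,171.418); sampled at t=k/5. Machine vertices: (133.832,73.385) → (133.239,76.560) → (116.075,89.935) → (91.638,105.453) → (69.227,115.060) → (58.144,110.701). Open path.

**Shape 5** — `<path>` quadratic bezier, stroke `#008000` → cut (S917, F1373). Control points (SVG): P0=(135.307,62.929), P1=(118.139,83.571), P2=(100.668,46.362); sampled at t=k/5. Machine vertices: (135.307,219.190) → (128.428,213.247) → (121.524,211.933) → (114.596,215.246) → (107.644,223.187) → (100.668,235.757). Open path.

**Shape 6** — `<polyline>` open polyline, stroke `#ff0000` → engrave (S165, F4228). Machine vertices: (128.957,47.853) → (51.973,220.568) → (140.441,115.770) → (96.450,271.798) → (79.617,155.522) → (120.201,71.397). Open path.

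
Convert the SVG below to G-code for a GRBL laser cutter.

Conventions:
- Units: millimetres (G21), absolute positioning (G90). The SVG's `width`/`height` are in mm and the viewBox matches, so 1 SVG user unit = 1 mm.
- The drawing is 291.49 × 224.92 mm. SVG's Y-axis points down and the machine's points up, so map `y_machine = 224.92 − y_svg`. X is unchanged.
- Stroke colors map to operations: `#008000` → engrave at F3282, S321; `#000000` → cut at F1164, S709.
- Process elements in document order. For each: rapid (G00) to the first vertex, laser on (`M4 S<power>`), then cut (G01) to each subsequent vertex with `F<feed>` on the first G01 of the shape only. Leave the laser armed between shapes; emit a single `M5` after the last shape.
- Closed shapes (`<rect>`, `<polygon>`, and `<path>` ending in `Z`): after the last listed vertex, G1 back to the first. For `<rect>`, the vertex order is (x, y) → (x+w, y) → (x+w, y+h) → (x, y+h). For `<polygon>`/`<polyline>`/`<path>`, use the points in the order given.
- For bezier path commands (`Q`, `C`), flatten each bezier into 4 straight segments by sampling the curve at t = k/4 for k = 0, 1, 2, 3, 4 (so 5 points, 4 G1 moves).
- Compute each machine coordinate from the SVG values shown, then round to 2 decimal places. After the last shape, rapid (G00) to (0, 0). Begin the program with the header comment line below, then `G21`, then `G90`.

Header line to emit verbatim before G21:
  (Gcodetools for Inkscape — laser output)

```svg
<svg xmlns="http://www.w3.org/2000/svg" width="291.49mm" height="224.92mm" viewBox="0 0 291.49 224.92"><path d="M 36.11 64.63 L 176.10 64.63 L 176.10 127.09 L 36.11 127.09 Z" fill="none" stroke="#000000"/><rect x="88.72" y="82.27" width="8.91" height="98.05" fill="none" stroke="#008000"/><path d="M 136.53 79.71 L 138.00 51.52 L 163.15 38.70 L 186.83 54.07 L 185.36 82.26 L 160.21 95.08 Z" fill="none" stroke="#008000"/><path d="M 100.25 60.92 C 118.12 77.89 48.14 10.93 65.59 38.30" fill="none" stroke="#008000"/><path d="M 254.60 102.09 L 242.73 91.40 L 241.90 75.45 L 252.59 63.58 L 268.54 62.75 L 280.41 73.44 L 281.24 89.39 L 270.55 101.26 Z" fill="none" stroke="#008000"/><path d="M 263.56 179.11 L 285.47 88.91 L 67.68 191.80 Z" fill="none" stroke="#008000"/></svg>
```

Since the viewBox matches the mm dimensions, user units are millimetres directly. The only transform is the Y-flip y_m = 224.92 − y_svg.

Shape 1 is a rectangle drawn with `<path>`. Its stroke #000000 means cut at S709, F1164. After flipping Y the toolpath is (36.11,160.29) → (176.10,160.29) → (176.10,97.83) → (36.11,97.83) → (36.11,160.29), returning to the start.

Shape 2 is a rectangle drawn with `<rect>`. Its stroke #008000 means engrave at S321, F3282. After flipping Y the toolpath is (88.72,142.65) → (97.63,142.65) → (97.63,44.60) → (88.72,44.60) → (88.72,142.65), returning to the start.

Shape 3 is a regular polygon drawn with `<path>`. Its stroke #008000 means engrave at S321, F3282. After flipping Y the toolpath is (136.53,145.21) → (138.00,173.40) → (163.15,186.22) → (186.83,170.85) → (185.36,142.66) → (160.21,129.84) → (136.53,145.21), returning to the start.

Shape 4 is a cubic bezier drawn with `<path>`. Its stroke #008000 means engrave at S321, F3282. After flipping Y the toolpath is (100.25,164.00) → (99.92,164.22) → (83.08,179.21) → (66.16,192.25) → (65.59,186.62).

Shape 5 is a regular polygon drawn with `<path>`. Its stroke #008000 means engrave at S321, F3282. After flipping Y the toolpath is (254.60,122.83) → (242.73,133.52) → (241.90,149.47) → (252.59,161.34) → (268.54,162.17) → (280.41,151.48) → (281.24,135.53) → (270.55,123.66) → (254.60,122.83), returning to the start.

Shape 6 is a closed polygon drawn with `<path>`. Its stroke #008000 means engrave at S321, F3282. After flipping Y the toolpath is (263.56,45.81) → (285.47,136.01) → (67.68,33.12) → (263.56,45.81), returning to the start.

(Gcodetools for Inkscape — laser output)
G21
G90
G00 X36.11 Y160.29
M4 S709
G01 X176.10 Y160.29 F1164
G01 X176.10 Y97.83
G01 X36.11 Y97.83
G01 X36.11 Y160.29
G00 X88.72 Y142.65
M4 S321
G01 X97.63 Y142.65 F3282
G01 X97.63 Y44.60
G01 X88.72 Y44.60
G01 X88.72 Y142.65
G00 X136.53 Y145.21
M4 S321
G01 X138.00 Y173.40 F3282
G01 X163.15 Y186.22
G01 X186.83 Y170.85
G01 X185.36 Y142.66
G01 X160.21 Y129.84
G01 X136.53 Y145.21
G00 X100.25 Y164.00
M4 S321
G01 X99.92 Y164.22 F3282
G01 X83.08 Y179.21
G01 X66.16 Y192.25
G01 X65.59 Y186.62
G00 X254.60 Y122.83
M4 S321
G01 X242.73 Y133.52 F3282
G01 X241.90 Y149.47
G01 X252.59 Y161.34
G01 X268.54 Y162.17
G01 X280.41 Y151.48
G01 X281.24 Y135.53
G01 X270.55 Y123.66
G01 X254.60 Y122.83
G00 X263.56 Y45.81
M4 S321
G01 X285.47 Y136.01 F3282
G01 X67.68 Y33.12
G01 X263.56 Y45.81
M5
G00 X0.00 Y0.00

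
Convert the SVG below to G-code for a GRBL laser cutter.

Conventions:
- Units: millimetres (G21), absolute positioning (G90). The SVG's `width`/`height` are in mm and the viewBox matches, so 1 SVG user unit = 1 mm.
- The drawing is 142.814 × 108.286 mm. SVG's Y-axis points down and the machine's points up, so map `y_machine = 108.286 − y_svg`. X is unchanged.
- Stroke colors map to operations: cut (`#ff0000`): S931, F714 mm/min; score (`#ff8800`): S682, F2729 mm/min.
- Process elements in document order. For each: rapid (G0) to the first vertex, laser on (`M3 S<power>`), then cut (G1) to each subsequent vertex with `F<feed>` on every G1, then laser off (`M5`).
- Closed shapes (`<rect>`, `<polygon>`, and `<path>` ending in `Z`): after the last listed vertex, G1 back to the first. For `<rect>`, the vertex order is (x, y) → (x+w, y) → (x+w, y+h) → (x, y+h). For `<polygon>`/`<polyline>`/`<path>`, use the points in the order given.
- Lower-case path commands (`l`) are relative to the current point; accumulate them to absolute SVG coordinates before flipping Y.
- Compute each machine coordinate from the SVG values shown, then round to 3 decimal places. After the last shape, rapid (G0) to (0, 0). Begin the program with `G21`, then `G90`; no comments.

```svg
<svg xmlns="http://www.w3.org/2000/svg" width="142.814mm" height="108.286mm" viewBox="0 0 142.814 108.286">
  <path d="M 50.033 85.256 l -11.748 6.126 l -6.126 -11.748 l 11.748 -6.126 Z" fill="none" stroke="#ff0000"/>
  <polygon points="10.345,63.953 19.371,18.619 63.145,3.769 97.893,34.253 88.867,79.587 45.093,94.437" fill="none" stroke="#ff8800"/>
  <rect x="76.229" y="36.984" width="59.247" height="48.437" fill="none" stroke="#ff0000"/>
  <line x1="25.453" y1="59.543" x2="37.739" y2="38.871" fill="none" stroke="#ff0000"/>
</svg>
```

G21
G90
G0 X50.033 Y23.030
M3 S931
G1 X38.285 Y16.904 F714
G1 X32.159 Y28.652 F714
G1 X43.907 Y34.778 F714
G1 X50.033 Y23.030 F714
M5
G0 X10.345 Y44.333
M3 S682
G1 X19.371 Y89.667 F2729
G1 X63.145 Y104.517 F2729
G1 X97.893 Y74.033 F2729
G1 X88.867 Y28.699 F2729
G1 X45.093 Y13.849 F2729
G1 X10.345 Y44.333 F2729
M5
G0 X76.229 Y71.302
M3 S931
G1 X135.476 Y71.302 F714
G1 X135.476 Y22.865 F714
G1 X76.229 Y22.865 F714
G1 X76.229 Y71.302 F714
M5
G0 X25.453 Y48.743
M3 S931
G1 X37.739 Y69.415 F714
M5
G0 X0.000 Y0.000

Since the viewBox matches the mm dimensions, user units are millimetres directly. The only transform is the Y-flip y_m = 108.286 − y_svg.

Shape 1 is a regular polygon drawn with `<path>`. Its stroke #ff0000 means cut at S931, F714. After flipping Y the toolpath is (50.033,23.030) → (38.285,16.904) → (32.159,28.652) → (43.907,34.778) → (50.033,23.030), returning to the start.

Shape 2 is a regular polygon drawn with `<polygon>`. Its stroke #ff8800 means score at S682, F2729. After flipping Y the toolpath is (10.345,44.333) → (19.371,89.667) → (63.145,104.517) → (97.893,74.033) → (88.867,28.699) → (45.093,13.849) → (10.345,44.333), returning to the start.

Shape 3 is a rectangle drawn with `<rect>`. Its stroke #ff0000 means cut at S931, F714. After flipping Y the toolpath is (76.229,71.302) → (135.476,71.302) → (135.476,22.865) → (76.229,22.865) → (76.229,71.302), returning to the start.

Shape 4 is a line segment drawn with `<line>`. Its stroke #ff0000 means cut at S931, F714. After flipping Y the toolpath is (25.453,48.743) → (37.739,69.415).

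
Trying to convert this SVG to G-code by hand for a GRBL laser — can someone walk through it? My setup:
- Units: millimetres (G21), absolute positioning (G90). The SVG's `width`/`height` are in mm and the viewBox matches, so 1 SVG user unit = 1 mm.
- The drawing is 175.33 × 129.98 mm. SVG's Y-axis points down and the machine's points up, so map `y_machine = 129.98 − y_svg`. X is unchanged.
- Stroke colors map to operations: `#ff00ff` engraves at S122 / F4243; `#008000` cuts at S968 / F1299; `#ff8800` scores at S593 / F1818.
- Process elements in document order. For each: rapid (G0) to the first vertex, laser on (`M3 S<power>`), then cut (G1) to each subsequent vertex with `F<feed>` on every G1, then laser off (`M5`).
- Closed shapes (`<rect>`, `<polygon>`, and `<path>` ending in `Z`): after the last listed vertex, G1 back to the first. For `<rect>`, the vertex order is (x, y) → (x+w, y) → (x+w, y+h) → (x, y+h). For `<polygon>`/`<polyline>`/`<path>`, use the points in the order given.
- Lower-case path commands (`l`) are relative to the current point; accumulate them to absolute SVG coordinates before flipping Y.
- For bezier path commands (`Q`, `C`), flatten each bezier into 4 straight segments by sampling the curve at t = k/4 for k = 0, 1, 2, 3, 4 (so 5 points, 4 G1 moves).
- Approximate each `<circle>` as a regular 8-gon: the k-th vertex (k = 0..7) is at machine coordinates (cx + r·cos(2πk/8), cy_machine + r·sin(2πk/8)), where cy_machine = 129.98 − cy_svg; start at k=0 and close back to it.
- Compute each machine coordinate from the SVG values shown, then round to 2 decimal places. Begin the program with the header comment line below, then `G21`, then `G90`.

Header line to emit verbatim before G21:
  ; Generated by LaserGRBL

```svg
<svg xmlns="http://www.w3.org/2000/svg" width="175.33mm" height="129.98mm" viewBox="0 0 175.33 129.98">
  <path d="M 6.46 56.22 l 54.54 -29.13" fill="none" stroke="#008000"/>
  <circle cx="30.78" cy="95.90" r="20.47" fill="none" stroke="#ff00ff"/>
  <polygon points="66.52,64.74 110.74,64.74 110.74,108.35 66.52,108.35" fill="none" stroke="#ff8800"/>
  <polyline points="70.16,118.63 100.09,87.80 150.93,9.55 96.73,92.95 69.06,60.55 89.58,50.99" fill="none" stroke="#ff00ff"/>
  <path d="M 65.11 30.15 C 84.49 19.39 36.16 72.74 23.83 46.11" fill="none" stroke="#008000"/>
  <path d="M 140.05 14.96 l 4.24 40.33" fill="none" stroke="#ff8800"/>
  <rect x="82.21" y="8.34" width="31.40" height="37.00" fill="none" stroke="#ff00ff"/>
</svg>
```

; Generated by LaserGRBL
G21
G90
G0 X6.46 Y73.76
M3 S968
G1 X61.00 Y102.89 F1299
M5
G0 X51.25 Y34.08
M3 S122
G1 X45.25 Y48.55 F4243
G1 X30.78 Y54.55 F4243
G1 X16.31 Y48.55 F4243
G1 X10.31 Y34.08 F4243
G1 X16.31 Y19.61 F4243
G1 X30.78 Y13.61 F4243
G1 X45.25 Y19.61 F4243
G1 X51.25 Y34.08 F4243
M5
G0 X66.52 Y65.24
M3 S593
G1 X110.74 Y65.24 F1818
G1 X110.74 Y21.63 F1818
G1 X66.52 Y21.63 F1818
G1 X66.52 Y65.24 F1818
M5
G0 X70.16 Y11.35
M3 S122
G1 X100.09 Y42.18 F4243
G1 X150.93 Y120.43 F4243
G1 X96.73 Y37.03 F4243
G1 X69.06 Y69.43 F4243
G1 X89.58 Y78.99 F4243
M5
G0 X65.11 Y99.83
M3 S968
G1 X68.57 Y98.13 F1299
G1 X56.36 Y85.90 F1299
G1 X38.21 Y76.64 F1299
G1 X23.83 Y83.87 F1299
M5
G0 X140.05 Y115.02
M3 S593
G1 X144.29 Y74.69 F1818
M5
G0 X82.21 Y121.64
M3 S122
G1 X113.61 Y121.64 F4243
G1 X113.61 Y84.64 F4243
G1 X82.21 Y84.64 F4243
G1 X82.21 Y121.64 F4243
M5

Since the viewBox matches the mm dimensions, user units are millimetres directly. The only transform is the Y-flip y_m = 129.98 − y_svg.

Shape 1 is a line segment drawn with `<path>`. Its stroke #008000 means cut at S968, F1299. After flipping Y the toolpath is (6.46,73.76) → (61.00,102.89).

Shape 2 is a circle drawn with `<circle>`. Its stroke #ff00ff means engrave at S122, F4243. After flipping Y the toolpath is (51.25,34.08) → (45.25,48.55) → (30.78,54.55) → (16.31,48.55) → (10.31,34.08) → (16.31,19.61) → (30.78,13.61) → (45.25,19.61) → (51.25,34.08), returning to the start.

Shape 3 is a rectangle drawn with `<polygon>`. Its stroke #ff8800 means score at S593, F1818. After flipping Y the toolpath is (66.52,65.24) → (110.74,65.24) → (110.74,21.63) → (66.52,21.63) → (66.52,65.24), returning to the start.

Shape 4 is a open polyline drawn with `<polyline>`. Its stroke #ff00ff means engrave at S122, F4243. After flipping Y the toolpath is (70.16,11.35) → (100.09,42.18) → (150.93,120.43) → (96.73,37.03) → (69.06,69.43) → (89.58,78.99).

Shape 5 is a cubic bezier drawn with `<path>`. Its stroke #008000 means cut at S968, F1299. After flipping Y the toolpath is (65.11,99.83) → (68.57,98.13) → (56.36,85.90) → (38.21,76.64) → (23.83,83.87).

Shape 6 is a line segment drawn with `<path>`. Its stroke #ff8800 means score at S593, F1818. After flipping Y the toolpath is (140.05,115.02) → (144.29,74.69).

Shape 7 is a rectangle drawn with `<rect>`. Its stroke #ff00ff means engrave at S122, F4243. After flipping Y the toolpath is (82.21,121.64) → (113.61,121.64) → (113.61,84.64) → (82.21,84.64) → (82.21,121.64), returning to the start.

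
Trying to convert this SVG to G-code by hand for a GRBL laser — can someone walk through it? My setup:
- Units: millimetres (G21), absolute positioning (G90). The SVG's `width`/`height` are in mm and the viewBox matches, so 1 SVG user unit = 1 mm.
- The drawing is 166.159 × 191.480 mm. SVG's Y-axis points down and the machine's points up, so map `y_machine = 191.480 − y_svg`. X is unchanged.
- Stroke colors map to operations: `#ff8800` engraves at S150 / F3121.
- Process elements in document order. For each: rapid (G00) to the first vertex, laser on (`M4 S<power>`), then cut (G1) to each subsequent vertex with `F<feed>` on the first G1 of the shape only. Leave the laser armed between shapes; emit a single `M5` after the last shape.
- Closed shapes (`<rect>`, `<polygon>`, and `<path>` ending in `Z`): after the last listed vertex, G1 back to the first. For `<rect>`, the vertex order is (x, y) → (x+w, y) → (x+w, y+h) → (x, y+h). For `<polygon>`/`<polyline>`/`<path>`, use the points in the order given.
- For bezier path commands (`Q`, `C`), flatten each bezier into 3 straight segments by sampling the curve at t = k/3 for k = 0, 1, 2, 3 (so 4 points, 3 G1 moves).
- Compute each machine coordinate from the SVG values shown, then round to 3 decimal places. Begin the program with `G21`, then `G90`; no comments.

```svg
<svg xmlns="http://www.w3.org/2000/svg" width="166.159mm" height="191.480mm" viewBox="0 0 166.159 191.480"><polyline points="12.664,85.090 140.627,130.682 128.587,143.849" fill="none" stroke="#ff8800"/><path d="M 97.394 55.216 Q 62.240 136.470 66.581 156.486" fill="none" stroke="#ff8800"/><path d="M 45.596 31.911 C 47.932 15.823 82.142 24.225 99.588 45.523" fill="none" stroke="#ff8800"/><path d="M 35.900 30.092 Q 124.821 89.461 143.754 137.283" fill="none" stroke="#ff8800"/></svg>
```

G21
G90
G00 X12.664 Y106.390
M4 S150
G1 X140.627 Y60.798 F3121
G1 X128.587 Y47.631
G00 X97.394 Y136.264
M4 S150
G1 X78.346 Y88.899 F3121
G1 X68.075 Y55.142
G1 X66.581 Y34.994
G00 X45.596 Y159.569
M4 S150
G1 X56.755 Y167.923 F3121
G1 X78.355 Y162.527
G1 X99.588 Y145.957
G00 X35.900 Y161.388
M4 S150
G1 X87.404 Y123.092 F3121
G1 X123.356 Y87.361
G1 X143.754 Y54.197
M5

Since the viewBox matches the mm dimensions, user units are millimetres directly. The only transform is the Y-flip y_m = 191.480 − y_svg.

Shape 1 is a open polyline drawn with `<polyline>`. Its stroke #ff8800 means engrave at S150, F3121. After flipping Y the toolpath is (12.664,106.390) → (140.627,60.798) → (128.587,47.631).

Shape 2 is a quadratic bezier drawn with `<path>`. Its stroke #ff8800 means engrave at S150, F3121. After flipping Y the toolpath is (97.394,136.264) → (78.346,88.899) → (68.075,55.142) → (66.581,34.994).

Shape 3 is a cubic bezier drawn with `<path>`. Its stroke #ff8800 means engrave at S150, F3121. After flipping Y the toolpath is (45.596,159.569) → (56.755,167.923) → (78.355,162.527) → (99.588,145.957).

Shape 4 is a quadratic bezier drawn with `<path>`. Its stroke #ff8800 means engrave at S150, F3121. After flipping Y the toolpath is (35.900,161.388) → (87.404,123.092) → (123.356,87.361) → (143.754,54.197).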